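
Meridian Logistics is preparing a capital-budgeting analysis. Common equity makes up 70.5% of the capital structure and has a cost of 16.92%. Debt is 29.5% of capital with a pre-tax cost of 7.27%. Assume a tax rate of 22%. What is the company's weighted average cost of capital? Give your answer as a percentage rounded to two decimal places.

After-tax cost of debt = 7.27% × (1 − 22%) = 5.6706%.
WACC = 0.705 × 16.9200% + 0.295 × 5.6706% = 13.6014%.

13.60%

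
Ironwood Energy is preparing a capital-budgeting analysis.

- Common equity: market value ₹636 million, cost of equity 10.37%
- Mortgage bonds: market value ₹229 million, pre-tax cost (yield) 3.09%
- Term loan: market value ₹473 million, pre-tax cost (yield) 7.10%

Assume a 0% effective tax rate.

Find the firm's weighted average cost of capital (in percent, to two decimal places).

7.97%

Total capital V = 636 + 229 + 473 = 1338.
Equity: weight = 636/1338 = 0.4753; cost = 10.37%.
Mortgage bonds: weight = 229/1338 = 0.1712; after-tax cost = 3.09% × (1 − 0%) = 3.0900%.
Term loan: weight = 473/1338 = 0.3535; after-tax cost = 7.1% × (1 − 0%) = 7.1000%.
WACC = 0.4753 × 10.3700% + 0.1712 × 3.0900% + 0.3535 × 7.1000% = 7.9680%.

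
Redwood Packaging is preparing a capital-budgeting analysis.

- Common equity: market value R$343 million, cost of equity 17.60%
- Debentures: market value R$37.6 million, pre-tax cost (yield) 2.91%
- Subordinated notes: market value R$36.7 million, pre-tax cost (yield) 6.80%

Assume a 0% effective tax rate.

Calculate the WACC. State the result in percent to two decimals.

15.33%

Total capital V = 343 + 37.6 + 36.7 = 417.3.
Equity: weight = 343/417.3 = 0.8220; cost = 17.6%.
Debentures: weight = 37.6/417.3 = 0.0901; after-tax cost = 2.91% × (1 − 0%) = 2.9100%.
Subordinated notes: weight = 36.7/417.3 = 0.0879; after-tax cost = 6.8% × (1 − 0%) = 6.8000%.
WACC = 0.8220 × 17.6000% + 0.0901 × 2.9100% + 0.0879 × 6.8000% = 15.3266%.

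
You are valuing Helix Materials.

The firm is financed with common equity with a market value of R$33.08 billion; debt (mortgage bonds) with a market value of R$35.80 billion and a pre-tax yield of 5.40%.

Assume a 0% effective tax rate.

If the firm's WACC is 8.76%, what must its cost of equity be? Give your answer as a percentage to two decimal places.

Total capital V = 33.08 + 35.8 = 68.88.
Equity weight = 33.08/68.88 = 0.4803.
Mortgage bonds weight = 35.8/68.88 = 0.5197.
Debt contribution = 0.5197 × 5.4% × (1 − 0%) = 2.8066%.
Required equity contribution = 8.76% − 2.8066% = 5.9534%.
Re = 5.9534% / 0.4803 = 12.3963%.

12.40%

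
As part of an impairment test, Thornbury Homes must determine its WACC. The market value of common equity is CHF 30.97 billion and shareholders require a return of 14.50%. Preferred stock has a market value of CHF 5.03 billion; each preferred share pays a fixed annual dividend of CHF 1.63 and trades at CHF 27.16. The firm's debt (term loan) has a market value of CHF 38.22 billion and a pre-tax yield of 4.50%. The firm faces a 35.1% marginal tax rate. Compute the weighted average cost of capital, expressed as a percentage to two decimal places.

Cost of preferred: Rp = 1.63 / 27.16 = 6.0015%.
Total capital V = 30.97 + 5.03 + 38.22 = 74.22.
Equity: weight = 30.97/74.22 = 0.4173; cost = 14.5%.
Preferred: weight = 5.03/74.22 = 0.0678; cost = 6.0015%.
Term loan: weight = 38.22/74.22 = 0.5150; after-tax cost = 4.5% × (1 − 35.1%) = 2.9205%.
WACC = 0.4173 × 14.5000% + 0.0678 × 6.0015% + 0.5150 × 2.9205% = 7.9611%.

7.96%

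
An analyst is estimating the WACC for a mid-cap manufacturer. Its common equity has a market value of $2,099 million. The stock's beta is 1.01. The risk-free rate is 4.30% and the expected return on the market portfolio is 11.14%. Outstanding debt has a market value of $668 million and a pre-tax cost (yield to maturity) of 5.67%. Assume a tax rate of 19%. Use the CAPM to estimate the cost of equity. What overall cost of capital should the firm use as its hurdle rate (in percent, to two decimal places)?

9.61%

Market risk premium = 11.14% − 4.3% = 6.84%.
Cost of equity via CAPM: Re = 4.3% + 1.01 × 6.84% = 11.2084%.
Total capital V = 2099 + 668 = 2767.
Equity: weight = 2099/2767 = 0.7586; cost = 11.2084%.
Debt: weight = 668/2767 = 0.2414; after-tax cost = 5.67% × (1 − 19%) = 4.5927%.
WACC = 0.7586 × 11.2084% + 0.2414 × 4.5927% = 9.6113%.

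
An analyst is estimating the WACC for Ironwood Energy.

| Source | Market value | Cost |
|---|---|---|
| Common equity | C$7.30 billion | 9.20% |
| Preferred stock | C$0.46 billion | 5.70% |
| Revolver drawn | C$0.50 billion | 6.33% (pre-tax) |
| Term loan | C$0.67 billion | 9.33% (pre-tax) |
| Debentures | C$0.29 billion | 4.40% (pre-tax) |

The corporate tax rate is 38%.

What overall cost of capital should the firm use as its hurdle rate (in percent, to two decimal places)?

8.29%

Total capital V = 7.3 + 0.46 + 0.5 + 0.67 + 0.29 = 9.22.
Equity: weight = 7.3/9.22 = 0.7918; cost = 9.2%.
Preferred: weight = 0.46/9.22 = 0.0499; cost = 5.7%.
Revolver drawn: weight = 0.5/9.22 = 0.0542; after-tax cost = 6.33% × (1 − 38%) = 3.9246%.
Term loan: weight = 0.67/9.22 = 0.0727; after-tax cost = 9.33% × (1 − 38%) = 5.7846%.
Debentures: weight = 0.29/9.22 = 0.0315; after-tax cost = 4.4% × (1 − 38%) = 2.7280%.
WACC = 0.7918 × 9.2000% + 0.0499 × 5.7000% + 0.0542 × 3.9246% + 0.0727 × 5.7846% + 0.0315 × 2.7280% = 8.2875%.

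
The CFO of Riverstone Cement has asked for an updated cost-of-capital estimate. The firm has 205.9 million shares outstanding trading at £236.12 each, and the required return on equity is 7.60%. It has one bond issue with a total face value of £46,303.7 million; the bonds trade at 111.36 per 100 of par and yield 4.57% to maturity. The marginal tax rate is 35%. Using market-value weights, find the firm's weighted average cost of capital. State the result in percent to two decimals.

Market value of equity E = 236.12 × 205.9m = 48617.108m. Market value of debt D = 46303.7m × 111.36/100 = 51563.80032m.
Total capital V = 48617.108 + 51563.80032 = 100180.90832.
Equity: weight = 48617.108/100180.90832 = 0.4853; cost = 7.6%.
Bonds outstanding: weight = 51563.80032/100180.90832 = 0.5147; after-tax cost = 4.57% × (1 − 35%) = 2.9705%.
WACC = 0.4853 × 7.6000% + 0.5147 × 2.9705% = 5.2172%.

5.22%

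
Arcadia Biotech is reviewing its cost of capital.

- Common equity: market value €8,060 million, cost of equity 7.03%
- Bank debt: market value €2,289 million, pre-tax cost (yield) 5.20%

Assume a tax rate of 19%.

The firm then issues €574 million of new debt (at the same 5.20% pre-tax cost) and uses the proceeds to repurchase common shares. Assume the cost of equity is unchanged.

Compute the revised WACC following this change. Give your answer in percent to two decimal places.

After the change:
Total capital V = 7486 + 2863 = 10349.
Equity: weight = 7486/10349 = 0.7234; cost = 7.03%.
Bank debt: weight = 2863/10349 = 0.2766; after-tax cost = 5.2% × (1 − 19%) = 4.2120%.
WACC = 0.7234 × 7.0300% + 0.2766 × 4.2120% = 6.2504%.

6.25%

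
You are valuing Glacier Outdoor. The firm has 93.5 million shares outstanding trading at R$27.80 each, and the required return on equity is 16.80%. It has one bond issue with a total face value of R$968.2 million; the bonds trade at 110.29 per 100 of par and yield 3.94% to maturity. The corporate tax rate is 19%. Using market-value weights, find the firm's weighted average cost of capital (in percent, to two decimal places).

12.84%

Market value of equity E = 27.8 × 93.5m = 2599.3m. Market value of debt D = 968.2m × 110.29/100 = 1067.82778m.
Total capital V = 2599.3 + 1067.82778 = 3667.12778.
Equity: weight = 2599.3/3667.12778 = 0.7088; cost = 16.8%.
Bonds outstanding: weight = 1067.82778/3667.12778 = 0.2912; after-tax cost = 3.94% × (1 − 19%) = 3.1914%.
WACC = 0.7088 × 16.8000% + 0.2912 × 3.1914% = 12.8373%.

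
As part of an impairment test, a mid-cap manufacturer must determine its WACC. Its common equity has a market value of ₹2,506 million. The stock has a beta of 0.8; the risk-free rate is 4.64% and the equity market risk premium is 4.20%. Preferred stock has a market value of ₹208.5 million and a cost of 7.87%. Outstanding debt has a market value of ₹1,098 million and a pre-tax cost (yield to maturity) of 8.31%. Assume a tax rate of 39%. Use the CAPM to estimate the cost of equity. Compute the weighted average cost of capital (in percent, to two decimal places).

7.15%

Cost of equity via CAPM: Re = 4.64% + 0.8 × 4.2% = 8.0000%.
Total capital V = 2506 + 208.5 + 1098 = 3812.5.
Equity: weight = 2506/3812.5 = 0.6573; cost = 8%.
Preferred: weight = 208.5/3812.5 = 0.0547; cost = 7.87%.
Debt: weight = 1098/3812.5 = 0.2880; after-tax cost = 8.31% × (1 − 39%) = 5.0691%.
WACC = 0.6573 × 8.0000% + 0.0547 × 7.8700% + 0.2880 × 5.0691% = 7.1488%.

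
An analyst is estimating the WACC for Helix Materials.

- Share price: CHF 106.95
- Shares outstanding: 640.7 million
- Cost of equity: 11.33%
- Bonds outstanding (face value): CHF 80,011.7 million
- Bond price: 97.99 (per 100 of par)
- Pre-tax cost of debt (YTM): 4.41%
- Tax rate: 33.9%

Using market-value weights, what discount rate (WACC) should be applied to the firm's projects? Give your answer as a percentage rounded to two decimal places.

6.84%

Market value of equity E = 106.95 × 640.7m = 68522.865m. Market value of debt D = 80011.7m × 97.99/100 = 78403.46483m.
Total capital V = 68522.865 + 78403.46483 = 146926.32983.
Equity: weight = 68522.865/146926.32983 = 0.4664; cost = 11.33%.
Bonds outstanding: weight = 78403.46483/146926.32983 = 0.5336; after-tax cost = 4.41% × (1 − 33.9%) = 2.9150%.
WACC = 0.4664 × 11.3300% + 0.5336 × 2.9150% = 6.8396%.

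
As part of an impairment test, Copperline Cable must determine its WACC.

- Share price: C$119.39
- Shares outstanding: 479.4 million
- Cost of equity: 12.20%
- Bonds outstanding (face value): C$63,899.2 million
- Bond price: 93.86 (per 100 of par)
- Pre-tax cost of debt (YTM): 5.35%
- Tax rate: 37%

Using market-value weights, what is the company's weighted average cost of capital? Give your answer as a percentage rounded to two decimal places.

Market value of equity E = 119.39 × 479.4m = 57235.566m. Market value of debt D = 63899.2m × 93.86/100 = 59975.78912m.
Total capital V = 57235.566 + 59975.78912 = 117211.35512.
Equity: weight = 57235.566/117211.35512 = 0.4883; cost = 12.2%.
Bonds outstanding: weight = 59975.78912/117211.35512 = 0.5117; after-tax cost = 5.35% × (1 − 37%) = 3.3705%.
WACC = 0.4883 × 12.2000% + 0.5117 × 3.3705% = 7.6820%.

7.68%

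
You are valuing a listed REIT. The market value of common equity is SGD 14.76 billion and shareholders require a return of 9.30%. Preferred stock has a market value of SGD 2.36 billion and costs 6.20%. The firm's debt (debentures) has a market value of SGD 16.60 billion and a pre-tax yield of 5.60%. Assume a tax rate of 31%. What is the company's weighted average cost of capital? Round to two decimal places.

6.41%

Total capital V = 14.76 + 2.36 + 16.6 = 33.72.
Equity: weight = 14.76/33.72 = 0.4377; cost = 9.3%.
Preferred: weight = 2.36/33.72 = 0.0700; cost = 6.2%.
Debentures: weight = 16.6/33.72 = 0.4923; after-tax cost = 5.6% × (1 − 31%) = 3.8640%.
WACC = 0.4377 × 9.3000% + 0.0700 × 6.2000% + 0.4923 × 3.8640% = 6.4070%.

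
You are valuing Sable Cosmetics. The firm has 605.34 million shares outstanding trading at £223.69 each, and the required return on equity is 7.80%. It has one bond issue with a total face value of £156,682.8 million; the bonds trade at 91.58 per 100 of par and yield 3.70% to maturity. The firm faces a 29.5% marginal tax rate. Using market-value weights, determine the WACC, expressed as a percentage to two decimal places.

5.13%

Market value of equity E = 223.69 × 605.34m = 135408.5046m. Market value of debt D = 156682.8m × 91.58/100 = 143490.10824m.
Total capital V = 135408.5046 + 143490.10824 = 278898.61284.
Equity: weight = 135408.5046/278898.61284 = 0.4855; cost = 7.8%.
Bonds outstanding: weight = 143490.10824/278898.61284 = 0.5145; after-tax cost = 3.7% × (1 − 29.5%) = 2.6085%.
WACC = 0.4855 × 7.8000% + 0.5145 × 2.6085% = 5.1290%.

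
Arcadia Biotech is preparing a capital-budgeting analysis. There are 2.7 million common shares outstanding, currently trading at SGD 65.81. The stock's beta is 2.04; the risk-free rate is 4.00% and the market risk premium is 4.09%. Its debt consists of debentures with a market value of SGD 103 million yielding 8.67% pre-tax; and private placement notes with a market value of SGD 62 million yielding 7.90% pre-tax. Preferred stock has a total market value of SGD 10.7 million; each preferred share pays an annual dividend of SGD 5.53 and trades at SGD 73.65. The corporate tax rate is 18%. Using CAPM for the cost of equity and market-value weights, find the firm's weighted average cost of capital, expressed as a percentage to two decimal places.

Cost of equity via CAPM: Re = 4.0% + 2.04 × 4.09% = 12.3436%.
Cost of preferred: Rp = 5.53 / 73.65 = 7.5085%.
Market value of equity E = 65.81 × 2.7m = 177.687m.
Total capital V = 177.687 + 10.7 + 103 + 62 = 353.387.
Equity: weight = 177.687/353.387 = 0.5028; cost = 12.3436%.
Preferred: weight = 10.7/353.387 = 0.0303; cost = 7.5085%.
Debentures: weight = 103/353.387 = 0.2915; after-tax cost = 8.67% × (1 − 18%) = 7.1094%.
Private placement notes: weight = 62/353.387 = 0.1754; after-tax cost = 7.9% × (1 − 18%) = 6.4780%.
WACC = 0.5028 × 12.3436% + 0.0303 × 7.5085% + 0.2915 × 7.1094% + 0.1754 × 6.4780% = 9.6425%.

9.64%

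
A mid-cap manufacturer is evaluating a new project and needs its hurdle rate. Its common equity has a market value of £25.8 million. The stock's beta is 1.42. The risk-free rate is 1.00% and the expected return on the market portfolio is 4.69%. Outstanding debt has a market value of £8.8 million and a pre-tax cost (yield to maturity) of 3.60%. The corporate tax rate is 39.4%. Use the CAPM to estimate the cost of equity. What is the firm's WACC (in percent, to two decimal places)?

5.21%

Market risk premium = 4.69% − 1.0% = 3.69%.
Cost of equity via CAPM: Re = 1.0% + 1.42 × 3.69% = 6.2398%.
Total capital V = 25.8 + 8.8 = 34.6.
Equity: weight = 25.8/34.6 = 0.7457; cost = 6.2398%.
Debt: weight = 8.8/34.6 = 0.2543; after-tax cost = 3.6% × (1 − 39.4%) = 2.1816%.
WACC = 0.7457 × 6.2398% + 0.2543 × 2.1816% = 5.2077%.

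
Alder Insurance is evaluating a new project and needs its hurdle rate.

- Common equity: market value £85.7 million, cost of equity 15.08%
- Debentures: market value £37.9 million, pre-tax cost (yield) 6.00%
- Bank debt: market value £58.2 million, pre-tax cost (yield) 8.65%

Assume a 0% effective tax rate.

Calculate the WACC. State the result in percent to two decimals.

Total capital V = 85.7 + 37.9 + 58.2 = 181.8.
Equity: weight = 85.7/181.8 = 0.4714; cost = 15.08%.
Debentures: weight = 37.9/181.8 = 0.2085; after-tax cost = 6% × (1 − 0%) = 6.0000%.
Bank debt: weight = 58.2/181.8 = 0.3201; after-tax cost = 8.65% × (1 − 0%) = 8.6500%.
WACC = 0.4714 × 15.0800% + 0.2085 × 6.0000% + 0.3201 × 8.6500% = 11.1286%.

11.13%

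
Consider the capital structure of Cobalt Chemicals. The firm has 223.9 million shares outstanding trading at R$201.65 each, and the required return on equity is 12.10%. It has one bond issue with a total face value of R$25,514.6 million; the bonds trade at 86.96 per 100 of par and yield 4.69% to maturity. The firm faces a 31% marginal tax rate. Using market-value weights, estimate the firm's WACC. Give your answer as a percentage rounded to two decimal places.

9.18%

Market value of equity E = 201.65 × 223.9m = 45149.435m. Market value of debt D = 25514.6m × 86.96/100 = 22187.49616m.
Total capital V = 45149.435 + 22187.49616 = 67336.93116.
Equity: weight = 45149.435/67336.93116 = 0.6705; cost = 12.1%.
Bonds outstanding: weight = 22187.49616/67336.93116 = 0.3295; after-tax cost = 4.69% × (1 − 31%) = 3.2361%.
WACC = 0.6705 × 12.1000% + 0.3295 × 3.2361% = 9.1793%.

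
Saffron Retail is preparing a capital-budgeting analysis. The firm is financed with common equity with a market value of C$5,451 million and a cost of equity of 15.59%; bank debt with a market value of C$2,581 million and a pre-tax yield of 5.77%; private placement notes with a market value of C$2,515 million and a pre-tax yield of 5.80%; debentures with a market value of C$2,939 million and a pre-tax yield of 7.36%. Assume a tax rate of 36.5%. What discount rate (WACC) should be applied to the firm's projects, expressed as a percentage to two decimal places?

Total capital V = 5451 + 2581 + 2515 + 2939 = 13486.
Equity: weight = 5451/13486 = 0.4042; cost = 15.59%.
Bank debt: weight = 2581/13486 = 0.1914; after-tax cost = 5.77% × (1 − 36.5%) = 3.6639%.
Private placement notes: weight = 2515/13486 = 0.1865; after-tax cost = 5.8% × (1 − 36.5%) = 3.6830%.
Debentures: weight = 2939/13486 = 0.2179; after-tax cost = 7.36% × (1 − 36.5%) = 4.6736%.
WACC = 0.4042 × 15.5900% + 0.1914 × 3.6639% + 0.1865 × 3.6830% + 0.2179 × 4.6736% = 8.7080%.

8.71%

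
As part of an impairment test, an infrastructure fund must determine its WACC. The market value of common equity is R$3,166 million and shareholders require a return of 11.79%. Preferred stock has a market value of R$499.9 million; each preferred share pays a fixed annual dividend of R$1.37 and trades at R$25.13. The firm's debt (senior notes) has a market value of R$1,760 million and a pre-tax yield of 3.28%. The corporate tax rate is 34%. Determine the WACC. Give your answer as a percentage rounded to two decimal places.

8.08%

Cost of preferred: Rp = 1.37 / 25.13 = 5.4517%.
Total capital V = 3166 + 499.9 + 1760 = 5425.9.
Equity: weight = 3166/5425.9 = 0.5835; cost = 11.79%.
Preferred: weight = 499.9/5425.9 = 0.0921; cost = 5.4517%.
Senior notes: weight = 1760/5425.9 = 0.3244; after-tax cost = 3.28% × (1 − 34%) = 2.1648%.
WACC = 0.5835 × 11.7900% + 0.0921 × 5.4517% + 0.3244 × 2.1648% = 8.0839%.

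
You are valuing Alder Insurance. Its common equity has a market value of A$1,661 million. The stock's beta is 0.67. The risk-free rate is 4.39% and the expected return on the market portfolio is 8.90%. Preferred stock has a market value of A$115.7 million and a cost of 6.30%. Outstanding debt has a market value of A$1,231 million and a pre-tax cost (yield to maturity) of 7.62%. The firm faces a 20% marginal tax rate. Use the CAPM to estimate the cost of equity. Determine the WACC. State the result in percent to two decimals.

6.83%

Market risk premium = 8.9% − 4.39% = 4.51%.
Cost of equity via CAPM: Re = 4.39% + 0.67 × 4.51% = 7.4117%.
Total capital V = 1661 + 115.7 + 1231 = 3007.7.
Equity: weight = 1661/3007.7 = 0.5522; cost = 7.4117%.
Preferred: weight = 115.7/3007.7 = 0.0385; cost = 6.3%.
Debt: weight = 1231/3007.7 = 0.4093; after-tax cost = 7.62% × (1 − 20%) = 6.0960%.
WACC = 0.5522 × 7.4117% + 0.0385 × 6.3000% + 0.4093 × 6.0960% = 6.8304%.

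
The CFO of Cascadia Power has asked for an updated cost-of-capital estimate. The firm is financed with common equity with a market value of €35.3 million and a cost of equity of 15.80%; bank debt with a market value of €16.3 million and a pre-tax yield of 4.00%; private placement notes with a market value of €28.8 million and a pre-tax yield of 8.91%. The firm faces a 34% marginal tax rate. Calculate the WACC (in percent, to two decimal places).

Total capital V = 35.3 + 16.3 + 28.8 = 80.4.
Equity: weight = 35.3/80.4 = 0.4391; cost = 15.8%.
Bank debt: weight = 16.3/80.4 = 0.2027; after-tax cost = 4% × (1 − 34%) = 2.6400%.
Private placement notes: weight = 28.8/80.4 = 0.3582; after-tax cost = 8.91% × (1 − 34%) = 5.8806%.
WACC = 0.4391 × 15.8000% + 0.2027 × 2.6400% + 0.3582 × 5.8806% = 9.5788%.

9.58%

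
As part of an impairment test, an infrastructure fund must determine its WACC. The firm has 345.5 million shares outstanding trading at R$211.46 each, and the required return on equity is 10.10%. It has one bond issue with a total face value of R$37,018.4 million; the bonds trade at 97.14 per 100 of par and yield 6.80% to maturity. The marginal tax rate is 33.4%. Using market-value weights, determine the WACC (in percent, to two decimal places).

Market value of equity E = 211.46 × 345.5m = 73059.43m. Market value of debt D = 37018.4m × 97.14/100 = 35959.67376m.
Total capital V = 73059.43 + 35959.67376 = 109019.10376.
Equity: weight = 73059.43/109019.10376 = 0.6702; cost = 10.1%.
Bonds outstanding: weight = 35959.67376/109019.10376 = 0.3298; after-tax cost = 6.8% × (1 − 33.4%) = 4.5288%.
WACC = 0.6702 × 10.1000% + 0.3298 × 4.5288% = 8.2624%.

8.26%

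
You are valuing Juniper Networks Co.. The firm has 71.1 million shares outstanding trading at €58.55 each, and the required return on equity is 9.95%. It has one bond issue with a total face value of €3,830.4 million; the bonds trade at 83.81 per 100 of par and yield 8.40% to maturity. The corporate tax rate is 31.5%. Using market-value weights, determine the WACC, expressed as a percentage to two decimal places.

8.12%

Market value of equity E = 58.55 × 71.1m = 4162.905m. Market value of debt D = 3830.4m × 83.81/100 = 3210.25824m.
Total capital V = 4162.905 + 3210.25824 = 7373.16324.
Equity: weight = 4162.905/7373.16324 = 0.5646; cost = 9.95%.
Bonds outstanding: weight = 3210.25824/7373.16324 = 0.4354; after-tax cost = 8.4% × (1 − 31.5%) = 5.7540%.
WACC = 0.5646 × 9.9500% + 0.4354 × 5.7540% = 8.1231%.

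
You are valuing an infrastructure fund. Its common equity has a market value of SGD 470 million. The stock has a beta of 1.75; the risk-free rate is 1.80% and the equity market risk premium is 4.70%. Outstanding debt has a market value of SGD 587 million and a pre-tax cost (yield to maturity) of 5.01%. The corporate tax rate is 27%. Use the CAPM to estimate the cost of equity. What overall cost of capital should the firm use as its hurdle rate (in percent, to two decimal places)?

6.49%

Cost of equity via CAPM: Re = 1.8% + 1.75 × 4.7% = 10.0250%.
Total capital V = 470 + 587 = 1057.
Equity: weight = 470/1057 = 0.4447; cost = 10.025%.
Debt: weight = 587/1057 = 0.5553; after-tax cost = 5.01% × (1 − 27%) = 3.6573%.
WACC = 0.4447 × 10.0250% + 0.5553 × 3.6573% = 6.4887%.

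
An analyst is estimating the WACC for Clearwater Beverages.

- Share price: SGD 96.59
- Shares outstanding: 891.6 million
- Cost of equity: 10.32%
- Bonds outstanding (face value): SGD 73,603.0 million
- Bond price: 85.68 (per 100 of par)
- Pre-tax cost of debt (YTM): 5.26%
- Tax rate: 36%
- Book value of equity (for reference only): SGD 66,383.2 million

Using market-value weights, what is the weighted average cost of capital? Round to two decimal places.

Market value of equity E = 96.59 × 891.6m = 86119.644m. Market value of debt D = 73603m × 85.68/100 = 63063.0504m.
Total capital V = 86119.644 + 63063.0504 = 149182.6944.
Equity: weight = 86119.644/149182.6944 = 0.5773; cost = 10.32%.
Bonds outstanding: weight = 63063.0504/149182.6944 = 0.4227; after-tax cost = 5.26% × (1 − 36%) = 3.3664%.
WACC = 0.5773 × 10.3200% + 0.4227 × 3.3664% = 7.3805%.

7.38%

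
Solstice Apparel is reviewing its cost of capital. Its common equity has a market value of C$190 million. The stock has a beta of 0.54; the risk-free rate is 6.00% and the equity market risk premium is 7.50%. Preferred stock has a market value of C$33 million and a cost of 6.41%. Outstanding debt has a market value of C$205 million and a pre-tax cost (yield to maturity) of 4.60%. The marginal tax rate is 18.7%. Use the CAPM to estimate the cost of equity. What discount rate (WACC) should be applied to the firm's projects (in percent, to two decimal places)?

6.75%

Cost of equity via CAPM: Re = 6.0% + 0.54 × 7.5% = 10.0500%.
Total capital V = 190 + 33 + 205 = 428.
Equity: weight = 190/428 = 0.4439; cost = 10.05%.
Preferred: weight = 33/428 = 0.0771; cost = 6.41%.
Debt: weight = 205/428 = 0.4790; after-tax cost = 4.6% × (1 − 18.7%) = 3.7398%.
WACC = 0.4439 × 10.0500% + 0.0771 × 6.4100% + 0.4790 × 3.7398% = 6.7469%.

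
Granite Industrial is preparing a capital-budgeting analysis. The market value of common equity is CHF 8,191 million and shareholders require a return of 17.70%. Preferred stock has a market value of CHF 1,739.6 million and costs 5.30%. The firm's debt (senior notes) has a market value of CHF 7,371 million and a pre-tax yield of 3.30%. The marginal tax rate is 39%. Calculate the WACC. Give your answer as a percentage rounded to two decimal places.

9.77%

Total capital V = 8191 + 1739.6 + 7371 = 17301.6.
Equity: weight = 8191/17301.6 = 0.4734; cost = 17.7%.
Preferred: weight = 1739.6/17301.6 = 0.1005; cost = 5.3%.
Senior notes: weight = 7371/17301.6 = 0.4260; after-tax cost = 3.3% × (1 − 39%) = 2.0130%.
WACC = 0.4734 × 17.7000% + 0.1005 × 5.3000% + 0.4260 × 2.0130% = 9.7701%.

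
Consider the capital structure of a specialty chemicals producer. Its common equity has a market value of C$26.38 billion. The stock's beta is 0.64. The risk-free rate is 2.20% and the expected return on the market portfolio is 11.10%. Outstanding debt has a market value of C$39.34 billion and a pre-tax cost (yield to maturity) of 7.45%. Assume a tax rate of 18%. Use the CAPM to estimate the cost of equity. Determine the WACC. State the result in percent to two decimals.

6.83%

Market risk premium = 11.1% − 2.2% = 8.9%.
Cost of equity via CAPM: Re = 2.2% + 0.64 × 8.9% = 7.8960%.
Total capital V = 26.38 + 39.34 = 65.72.
Equity: weight = 26.38/65.72 = 0.4014; cost = 7.896%.
Debt: weight = 39.34/65.72 = 0.5986; after-tax cost = 7.45% × (1 − 18%) = 6.1090%.
WACC = 0.4014 × 7.8960% + 0.5986 × 6.1090% = 6.8263%.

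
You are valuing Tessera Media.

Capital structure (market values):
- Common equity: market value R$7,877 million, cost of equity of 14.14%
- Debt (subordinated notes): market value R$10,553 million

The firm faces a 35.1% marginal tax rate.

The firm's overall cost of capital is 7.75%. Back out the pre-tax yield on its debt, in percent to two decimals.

4.59%

Total capital V = 7877 + 10553 = 18430.
Equity weight = 7877/18430 = 0.4274.
Subordinated notes weight = 10553/18430 = 0.5726.
Equity contribution = 0.4274 × 14.14% = 6.0434%.
Remaining for debt = 7.75% − 6.0434% = 1.7066%.
Rd × (1 − 35.1%) × 0.5726 = 1.7066%  ⇒  Rd = 4.5922%.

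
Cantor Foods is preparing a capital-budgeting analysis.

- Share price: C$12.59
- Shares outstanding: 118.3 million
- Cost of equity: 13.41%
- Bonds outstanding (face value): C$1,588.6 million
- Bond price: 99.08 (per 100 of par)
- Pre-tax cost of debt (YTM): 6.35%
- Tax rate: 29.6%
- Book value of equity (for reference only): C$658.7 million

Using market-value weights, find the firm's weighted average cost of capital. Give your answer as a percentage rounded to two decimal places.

Market value of equity E = 12.59 × 118.3m = 1489.397m. Market value of debt D = 1588.6m × 99.08/100 = 1573.98488m.
Total capital V = 1489.397 + 1573.98488 = 3063.38188.
Equity: weight = 1489.397/3063.38188 = 0.4862; cost = 13.41%.
Bonds outstanding: weight = 1573.98488/3063.38188 = 0.5138; after-tax cost = 6.35% × (1 − 29.6%) = 4.4704%.
WACC = 0.4862 × 13.4100% + 0.5138 × 4.4704% = 8.8168%.

8.82%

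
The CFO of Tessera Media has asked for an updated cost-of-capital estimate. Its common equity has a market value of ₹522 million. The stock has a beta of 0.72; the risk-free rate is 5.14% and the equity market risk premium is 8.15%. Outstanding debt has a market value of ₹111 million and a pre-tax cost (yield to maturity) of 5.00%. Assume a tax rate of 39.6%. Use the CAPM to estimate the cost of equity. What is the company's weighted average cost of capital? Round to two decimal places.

Cost of equity via CAPM: Re = 5.14% + 0.72 × 8.15% = 11.0080%.
Total capital V = 522 + 111 = 633.
Equity: weight = 522/633 = 0.8246; cost = 11.008%.
Debt: weight = 111/633 = 0.1754; after-tax cost = 5% × (1 − 39.6%) = 3.0200%.
WACC = 0.8246 × 11.0080% + 0.1754 × 3.0200% = 9.6073%.

9.61%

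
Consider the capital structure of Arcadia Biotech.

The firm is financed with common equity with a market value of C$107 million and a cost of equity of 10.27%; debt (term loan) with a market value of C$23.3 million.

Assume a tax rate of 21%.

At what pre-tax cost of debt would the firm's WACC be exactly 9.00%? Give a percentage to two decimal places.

Total capital V = 107 + 23.3 = 130.3.
Equity weight = 107/130.3 = 0.8212.
Term loan weight = 23.3/130.3 = 0.1788.
Equity contribution = 0.8212 × 10.27% = 8.4335%.
Remaining for debt = 9.0% − 8.4335% = 0.5665%.
Rd × (1 − 21%) × 0.1788 = 0.5665%  ⇒  Rd = 4.0099%.

4.01%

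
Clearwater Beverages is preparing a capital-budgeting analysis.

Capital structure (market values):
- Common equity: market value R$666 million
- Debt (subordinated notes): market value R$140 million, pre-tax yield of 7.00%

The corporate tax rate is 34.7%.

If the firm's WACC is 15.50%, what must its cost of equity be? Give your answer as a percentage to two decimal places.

17.80%

Total capital V = 666 + 140 = 806.
Equity weight = 666/806 = 0.8263.
Subordinated notes weight = 140/806 = 0.1737.
Debt contribution = 0.1737 × 7% × (1 − 34.7%) = 0.7940%.
Required equity contribution = 15.5% − 0.7940% = 14.7060%.
Re = 14.7060% / 0.8263 = 17.7974%.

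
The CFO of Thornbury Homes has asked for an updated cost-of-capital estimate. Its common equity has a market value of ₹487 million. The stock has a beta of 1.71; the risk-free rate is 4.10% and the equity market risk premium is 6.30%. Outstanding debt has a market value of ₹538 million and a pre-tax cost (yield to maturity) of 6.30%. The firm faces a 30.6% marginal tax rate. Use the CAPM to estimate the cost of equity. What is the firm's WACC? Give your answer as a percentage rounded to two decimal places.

Cost of equity via CAPM: Re = 4.1% + 1.71 × 6.3% = 14.8730%.
Total capital V = 487 + 538 = 1025.
Equity: weight = 487/1025 = 0.4751; cost = 14.873%.
Debt: weight = 538/1025 = 0.5249; after-tax cost = 6.3% × (1 − 30.6%) = 4.3722%.
WACC = 0.4751 × 14.8730% + 0.5249 × 4.3722% = 9.3614%.

9.36%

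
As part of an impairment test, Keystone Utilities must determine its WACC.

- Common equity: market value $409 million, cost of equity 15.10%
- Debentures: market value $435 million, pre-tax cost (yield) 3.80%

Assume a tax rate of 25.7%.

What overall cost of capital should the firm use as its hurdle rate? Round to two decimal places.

Total capital V = 409 + 435 = 844.
Equity: weight = 409/844 = 0.4846; cost = 15.1%.
Debentures: weight = 435/844 = 0.5154; after-tax cost = 3.8% × (1 − 25.7%) = 2.8234%.
WACC = 0.4846 × 15.1000% + 0.5154 × 2.8234% = 8.7726%.

8.77%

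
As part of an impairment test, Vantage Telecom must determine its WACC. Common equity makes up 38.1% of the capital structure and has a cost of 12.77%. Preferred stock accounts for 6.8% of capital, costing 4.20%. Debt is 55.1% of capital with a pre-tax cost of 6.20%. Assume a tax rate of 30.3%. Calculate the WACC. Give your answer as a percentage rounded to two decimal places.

After-tax cost of debt = 6.2% × (1 − 30.3%) = 4.3214%.
WACC = 0.381 × 12.7700% + 0.068 × 4.2000% + 0.551 × 4.3214% = 7.5321%.

7.53%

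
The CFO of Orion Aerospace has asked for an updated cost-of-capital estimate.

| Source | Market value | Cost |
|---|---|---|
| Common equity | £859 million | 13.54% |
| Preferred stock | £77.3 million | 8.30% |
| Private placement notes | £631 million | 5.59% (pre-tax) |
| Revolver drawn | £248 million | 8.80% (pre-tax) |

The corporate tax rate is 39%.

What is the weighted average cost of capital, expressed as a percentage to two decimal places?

8.68%

Total capital V = 859 + 77.3 + 631 + 248 = 1815.3.
Equity: weight = 859/1815.3 = 0.4732; cost = 13.54%.
Preferred: weight = 77.3/1815.3 = 0.0426; cost = 8.3%.
Private placement notes: weight = 631/1815.3 = 0.3476; after-tax cost = 5.59% × (1 − 39%) = 3.4099%.
Revolver drawn: weight = 248/1815.3 = 0.1366; after-tax cost = 8.8% × (1 − 39%) = 5.3680%.
WACC = 0.4732 × 13.5400% + 0.0426 × 8.3000% + 0.3476 × 3.4099% + 0.1366 × 5.3680% = 8.6792%.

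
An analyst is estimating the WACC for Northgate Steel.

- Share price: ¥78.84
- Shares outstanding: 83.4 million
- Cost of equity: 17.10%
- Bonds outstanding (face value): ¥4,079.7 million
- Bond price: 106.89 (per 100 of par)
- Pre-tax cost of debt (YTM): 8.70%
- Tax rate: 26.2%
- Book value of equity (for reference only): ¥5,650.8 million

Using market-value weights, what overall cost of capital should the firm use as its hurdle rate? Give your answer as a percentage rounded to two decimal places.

Market value of equity E = 78.84 × 83.4m = 6575.256m. Market value of debt D = 4079.7m × 106.89/100 = 4360.79133m.
Total capital V = 6575.256 + 4360.79133 = 10936.04733.
Equity: weight = 6575.256/10936.04733 = 0.6012; cost = 17.1%.
Bonds outstanding: weight = 4360.79133/10936.04733 = 0.3988; after-tax cost = 8.7% × (1 − 26.2%) = 6.4206%.
WACC = 0.6012 × 17.1000% + 0.3988 × 6.4206% = 12.8415%.

12.84%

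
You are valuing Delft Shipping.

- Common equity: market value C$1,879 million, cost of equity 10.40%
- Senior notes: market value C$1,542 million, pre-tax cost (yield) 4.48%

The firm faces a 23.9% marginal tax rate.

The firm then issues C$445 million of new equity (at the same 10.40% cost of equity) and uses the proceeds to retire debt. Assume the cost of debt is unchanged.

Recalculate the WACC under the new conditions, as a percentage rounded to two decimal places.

After the change:
Total capital V = 2324 + 1097 = 3421.
Equity: weight = 2324/3421 = 0.6793; cost = 10.4%.
Senior notes: weight = 1097/3421 = 0.3207; after-tax cost = 4.48% × (1 − 23.9%) = 3.4093%.
WACC = 0.6793 × 10.4000% + 0.3207 × 3.4093% = 8.1583%.

8.16%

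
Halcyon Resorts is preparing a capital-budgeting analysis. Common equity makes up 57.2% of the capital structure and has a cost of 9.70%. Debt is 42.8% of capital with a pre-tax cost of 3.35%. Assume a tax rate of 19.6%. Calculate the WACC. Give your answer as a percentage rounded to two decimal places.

After-tax cost of debt = 3.35% × (1 − 19.6%) = 2.6934%.
WACC = 0.572 × 9.7000% + 0.428 × 2.6934% = 6.7012%.

6.70%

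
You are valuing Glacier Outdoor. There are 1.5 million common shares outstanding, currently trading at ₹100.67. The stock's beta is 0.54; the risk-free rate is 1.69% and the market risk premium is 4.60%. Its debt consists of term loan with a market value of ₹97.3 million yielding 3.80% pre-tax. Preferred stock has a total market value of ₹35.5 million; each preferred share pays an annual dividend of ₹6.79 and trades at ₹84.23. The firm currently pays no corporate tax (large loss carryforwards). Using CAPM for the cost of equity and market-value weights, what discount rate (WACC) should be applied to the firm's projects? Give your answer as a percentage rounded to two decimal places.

Cost of equity via CAPM: Re = 1.69% + 0.54 × 4.6% = 4.1740%.
Cost of preferred: Rp = 6.79 / 84.23 = 8.0613%.
Market value of equity E = 100.67 × 1.5m = 151.005m.
Total capital V = 151.005 + 35.5 + 97.3 = 283.805.
Equity: weight = 151.005/283.805 = 0.5321; cost = 4.174%.
Preferred: weight = 35.5/283.805 = 0.1251; cost = 8.0613%.
Term loan: weight = 97.3/283.805 = 0.3428; after-tax cost = 3.8% × (1 − 0%) = 3.8000%.
WACC = 0.5321 × 4.1740% + 0.1251 × 8.0613% + 0.3428 × 3.8000% = 4.5320%.

4.53%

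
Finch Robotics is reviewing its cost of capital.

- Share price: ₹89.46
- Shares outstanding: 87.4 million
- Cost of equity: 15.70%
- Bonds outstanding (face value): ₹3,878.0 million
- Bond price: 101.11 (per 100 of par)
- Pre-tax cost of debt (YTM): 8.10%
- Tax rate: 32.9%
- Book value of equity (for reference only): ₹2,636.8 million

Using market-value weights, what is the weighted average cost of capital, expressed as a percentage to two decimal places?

12.27%

Market value of equity E = 89.46 × 87.4m = 7818.804m. Market value of debt D = 3878m × 101.11/100 = 3921.0458m.
Total capital V = 7818.804 + 3921.0458 = 11739.8498.
Equity: weight = 7818.804/11739.8498 = 0.6660; cost = 15.7%.
Bonds outstanding: weight = 3921.0458/11739.8498 = 0.3340; after-tax cost = 8.1% × (1 − 32.9%) = 5.4351%.
WACC = 0.6660 × 15.7000% + 0.3340 × 5.4351% = 12.2716%.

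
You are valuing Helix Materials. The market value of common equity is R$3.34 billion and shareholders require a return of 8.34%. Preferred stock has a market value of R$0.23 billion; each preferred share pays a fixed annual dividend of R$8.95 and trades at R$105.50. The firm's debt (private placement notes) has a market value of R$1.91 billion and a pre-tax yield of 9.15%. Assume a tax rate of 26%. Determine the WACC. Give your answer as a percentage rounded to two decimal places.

7.80%

Cost of preferred: Rp = 8.95 / 105.5 = 8.4834%.
Total capital V = 3.34 + 0.23 + 1.91 = 5.48.
Equity: weight = 3.34/5.48 = 0.6095; cost = 8.34%.
Preferred: weight = 0.23/5.48 = 0.0420; cost = 8.4834%.
Private placement notes: weight = 1.91/5.48 = 0.3485; after-tax cost = 9.15% × (1 − 26%) = 6.7710%.
WACC = 0.6095 × 8.3400% + 0.0420 × 8.4834% + 0.3485 × 6.7710% = 7.7992%.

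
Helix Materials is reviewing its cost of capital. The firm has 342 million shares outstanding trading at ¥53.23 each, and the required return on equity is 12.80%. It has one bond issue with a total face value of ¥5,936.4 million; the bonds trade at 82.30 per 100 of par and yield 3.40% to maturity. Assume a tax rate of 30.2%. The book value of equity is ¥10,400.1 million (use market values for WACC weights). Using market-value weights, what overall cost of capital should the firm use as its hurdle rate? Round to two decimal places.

Market value of equity E = 53.23 × 342m = 18204.66m. Market value of debt D = 5936.4m × 82.3/100 = 4885.6572m.
Total capital V = 18204.66 + 4885.6572 = 23090.3172.
Equity: weight = 18204.66/23090.3172 = 0.7884; cost = 12.8%.
Bonds outstanding: weight = 4885.6572/23090.3172 = 0.2116; after-tax cost = 3.4% × (1 − 30.2%) = 2.3732%.
WACC = 0.7884 × 12.8000% + 0.2116 × 2.3732% = 10.5938%.

10.59%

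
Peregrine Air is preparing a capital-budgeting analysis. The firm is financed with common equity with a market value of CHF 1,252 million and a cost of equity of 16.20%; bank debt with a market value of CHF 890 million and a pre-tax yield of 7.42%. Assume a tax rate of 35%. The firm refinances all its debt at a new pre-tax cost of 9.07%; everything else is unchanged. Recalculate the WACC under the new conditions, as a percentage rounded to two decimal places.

After the change:
Total capital V = 1252 + 890 = 2142.
Equity: weight = 1252/2142 = 0.5845; cost = 16.2%.
Bank debt: weight = 890/2142 = 0.4155; after-tax cost = 9.07% × (1 − 35%) = 5.8955%.
WACC = 0.5845 × 16.2000% + 0.4155 × 5.8955% = 11.9185%.

11.92%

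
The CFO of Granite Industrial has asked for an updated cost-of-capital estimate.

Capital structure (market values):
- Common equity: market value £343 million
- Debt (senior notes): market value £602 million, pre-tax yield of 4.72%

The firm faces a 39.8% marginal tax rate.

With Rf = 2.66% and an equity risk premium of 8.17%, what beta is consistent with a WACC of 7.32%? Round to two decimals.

1.53

Total capital V = 343 + 602 = 945.
Equity weight = 343/945 = 0.3630.
Senior notes weight = 602/945 = 0.6370.
Debt contribution = 0.6370 × 4.72% × (1 − 39.8%) = 1.8101%.
Required equity contribution = 7.32% − 1.8101% = 5.5099%  ⇒  Re = 15.1803%.
CAPM: 15.1803% = 2.66% + β × 8.17%  ⇒  β = 1.5325.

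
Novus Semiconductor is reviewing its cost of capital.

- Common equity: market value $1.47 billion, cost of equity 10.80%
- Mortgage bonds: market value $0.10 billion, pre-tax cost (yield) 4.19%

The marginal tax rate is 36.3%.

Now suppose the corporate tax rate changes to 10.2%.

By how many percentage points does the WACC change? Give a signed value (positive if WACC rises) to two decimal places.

Current WACC:
Total capital V = 1.47 + 0.1 = 1.57.
Equity: weight = 1.47/1.57 = 0.9363; cost = 10.8%.
Mortgage bonds: weight = 0.1/1.57 = 0.0637; after-tax cost = 4.19% × (1 − 36.3%) = 2.6690%.
WACC = 0.9363 × 10.8000% + 0.0637 × 2.6690% = 10.2821%.
After the change:
Total capital V = 1.47 + 0.1 = 1.57.
Equity: weight = 1.47/1.57 = 0.9363; cost = 10.8%.
Mortgage bonds: weight = 0.1/1.57 = 0.0637; after-tax cost = 4.19% × (1 − 10.2%) = 3.7626%.
WACC = 0.9363 × 10.8000% + 0.0637 × 3.7626% = 10.3518%.
Change in WACC = 10.3518% − 10.2821% = 0.0697 pp.

+0.07 pp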